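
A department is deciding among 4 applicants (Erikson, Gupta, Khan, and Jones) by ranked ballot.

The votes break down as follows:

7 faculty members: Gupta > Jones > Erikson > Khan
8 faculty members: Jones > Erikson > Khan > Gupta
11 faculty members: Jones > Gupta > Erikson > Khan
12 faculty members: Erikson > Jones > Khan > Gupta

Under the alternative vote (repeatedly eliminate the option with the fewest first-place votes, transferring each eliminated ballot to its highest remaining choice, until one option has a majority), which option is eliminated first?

Khan

Round 1: Jones 19, Erikson 12, Gupta 7, Khan 0. Khan has the fewest and is eliminated.
Round 2: Jones 19, Erikson 12, Gupta 7. Gupta has the fewest and is eliminated.
Round 3: Jones 26, Erikson 12. Jones has a majority.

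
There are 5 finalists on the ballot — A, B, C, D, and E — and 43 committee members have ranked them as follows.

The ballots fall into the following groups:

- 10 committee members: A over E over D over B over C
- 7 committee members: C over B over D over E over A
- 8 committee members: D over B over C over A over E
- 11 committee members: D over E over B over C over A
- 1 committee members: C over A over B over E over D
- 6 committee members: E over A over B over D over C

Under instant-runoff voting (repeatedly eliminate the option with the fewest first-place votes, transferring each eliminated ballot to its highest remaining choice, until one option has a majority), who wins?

Round 1: D 19, A 10, C 8, E 6, B 0. B has the fewest and is eliminated.
Round 2: D 19, A 10, C 8, E 6. E has the fewest and is eliminated.
Round 3: D 19, A 16, C 8. C has the fewest and is eliminated.
Round 4: D 26, A 17. D has a majority.

D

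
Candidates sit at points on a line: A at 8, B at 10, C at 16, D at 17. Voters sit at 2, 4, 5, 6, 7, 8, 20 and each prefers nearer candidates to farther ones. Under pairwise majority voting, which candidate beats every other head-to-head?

With single-peaked preferences on a line, the Condorcet winner is the candidate closest to the median voter.
The median voter (position 6) is closest to A at 8.
Check: A vs D — voters closer to A: 6 of 7.

A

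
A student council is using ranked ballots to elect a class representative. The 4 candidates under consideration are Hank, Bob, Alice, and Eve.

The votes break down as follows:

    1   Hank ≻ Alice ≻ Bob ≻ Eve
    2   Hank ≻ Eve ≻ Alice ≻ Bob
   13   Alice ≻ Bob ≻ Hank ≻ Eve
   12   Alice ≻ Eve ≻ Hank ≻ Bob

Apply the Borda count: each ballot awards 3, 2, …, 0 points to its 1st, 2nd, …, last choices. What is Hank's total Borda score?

34

Borda scores:
  Hank: 3 + 2·3 + 13·1 + 12·1 = 34
  Bob: 1 + 2·0 + 13·2 + 12·0 = 27
  Alice: 2 + 2·1 + 13·3 + 12·3 = 79
  Eve: 0 + 2·2 + 13·0 + 12·2 = 28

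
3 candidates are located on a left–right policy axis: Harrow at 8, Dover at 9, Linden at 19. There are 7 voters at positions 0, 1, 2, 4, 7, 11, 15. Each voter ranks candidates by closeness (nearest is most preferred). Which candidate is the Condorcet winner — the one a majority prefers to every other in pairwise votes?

With single-peaked preferences on a line, the Condorcet winner is the candidate closest to the median voter.
The median voter (position 4) is closest to Harrow at 8.
Check: Harrow vs Dover — voters closer to Harrow: 5 of 7.

Harrow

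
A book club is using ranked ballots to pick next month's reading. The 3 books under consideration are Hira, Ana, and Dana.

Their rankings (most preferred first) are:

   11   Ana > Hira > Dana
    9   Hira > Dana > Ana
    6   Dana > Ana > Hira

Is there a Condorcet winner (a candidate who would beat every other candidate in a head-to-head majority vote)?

No

Head-to-head results (26 voters total):
Hira vs Ana: Ana wins 17–9.
Hira vs Dana: Hira wins 20–6.
Ana vs Dana: Dana wins 15–11.
No candidate beats all others: Hira beats Dana beats Ana beats Hira, a majority cycle.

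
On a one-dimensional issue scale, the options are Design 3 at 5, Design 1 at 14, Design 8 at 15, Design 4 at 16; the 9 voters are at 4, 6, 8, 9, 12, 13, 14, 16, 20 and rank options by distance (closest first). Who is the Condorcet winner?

With single-peaked preferences on a line, the Condorcet winner is the candidate closest to the median voter.
The median voter (position 12) is closest to Design 1 at 14.
Check: Design 1 vs Design 4 — voters closer to Design 1: 7 of 9.

Design 1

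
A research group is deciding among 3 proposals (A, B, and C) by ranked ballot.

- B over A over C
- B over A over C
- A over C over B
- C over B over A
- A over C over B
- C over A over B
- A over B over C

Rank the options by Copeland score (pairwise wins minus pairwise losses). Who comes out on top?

Pairwise results:
  A vs B: A wins 4–3.
  A vs C: A wins 5–2.
  B vs C: C wins 4–3.
Copeland scores (wins − losses):
  A: 2 − 0 = 2
  B: 0 − 2 = -2
  C: 1 − 1 = 0
A has the best Copeland score.

A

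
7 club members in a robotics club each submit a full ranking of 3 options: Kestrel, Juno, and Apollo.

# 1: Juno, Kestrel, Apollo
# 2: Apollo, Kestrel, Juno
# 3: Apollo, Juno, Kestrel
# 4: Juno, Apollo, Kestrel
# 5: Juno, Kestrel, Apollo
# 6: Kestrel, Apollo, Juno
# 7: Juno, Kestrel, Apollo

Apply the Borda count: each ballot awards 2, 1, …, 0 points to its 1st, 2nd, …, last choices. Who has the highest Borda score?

Juno

Borda scores:
  Kestrel: 1 + 1 + 0 + 0 + 1 + 2 + 1 = 6
  Juno: 2 + 0 + 1 + 2 + 2 + 0 + 2 = 9
  Apollo: 0 + 2 + 2 + 1 + 0 + 1 + 0 = 6
Juno has the highest total.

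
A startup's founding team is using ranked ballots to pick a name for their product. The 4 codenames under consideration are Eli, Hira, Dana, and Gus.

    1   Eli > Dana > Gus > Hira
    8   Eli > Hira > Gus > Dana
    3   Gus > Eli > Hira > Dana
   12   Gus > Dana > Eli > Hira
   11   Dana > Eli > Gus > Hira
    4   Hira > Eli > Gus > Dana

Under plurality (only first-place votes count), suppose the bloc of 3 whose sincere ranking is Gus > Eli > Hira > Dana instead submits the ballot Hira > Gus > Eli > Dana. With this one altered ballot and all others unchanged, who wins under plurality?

Gus

First-place totals with the altered ballot: Eli 9, Hira 7, Dana 11, Gus 12.
The winner is unchanged: still Gus.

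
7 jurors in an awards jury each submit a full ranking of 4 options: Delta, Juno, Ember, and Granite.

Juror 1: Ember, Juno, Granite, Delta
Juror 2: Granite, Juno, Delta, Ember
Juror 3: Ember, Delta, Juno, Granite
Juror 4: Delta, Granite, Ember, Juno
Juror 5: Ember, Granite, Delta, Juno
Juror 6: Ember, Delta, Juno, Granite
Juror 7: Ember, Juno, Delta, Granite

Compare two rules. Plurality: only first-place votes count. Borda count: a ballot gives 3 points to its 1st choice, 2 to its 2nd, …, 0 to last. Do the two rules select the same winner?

Plurality first-place counts: Delta 1, Juno 0, Ember 5, Granite 1 → Ember.
Borda totals: Delta 10, Juno 8, Ember 16, Granite 8 → Ember.
The two rules agree on Ember.

Yes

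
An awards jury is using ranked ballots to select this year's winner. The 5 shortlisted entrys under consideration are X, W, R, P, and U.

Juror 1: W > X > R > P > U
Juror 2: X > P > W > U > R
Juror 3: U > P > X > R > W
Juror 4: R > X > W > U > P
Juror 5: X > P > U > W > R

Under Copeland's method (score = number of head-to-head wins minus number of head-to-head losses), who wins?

Pairwise results:
  X vs W: X wins 4–1.
  X vs R: X wins 4–1.
  X vs P: X wins 4–1.
  X vs U: X wins 4–1.
  W vs R: W wins 3–2.
  W vs P: P wins 3–2.
  W vs U: W wins 3–2.
  R vs P: P wins 3–2.
  R vs U: U wins 3–2.
  P vs U: P wins 3–2.
Copeland scores (wins − losses):
  X: 4 − 0 = 4
  W: 2 − 2 = 0
  R: 0 − 4 = -4
  P: 3 − 1 = 2
  U: 1 − 3 = -2
X has the best Copeland score.

X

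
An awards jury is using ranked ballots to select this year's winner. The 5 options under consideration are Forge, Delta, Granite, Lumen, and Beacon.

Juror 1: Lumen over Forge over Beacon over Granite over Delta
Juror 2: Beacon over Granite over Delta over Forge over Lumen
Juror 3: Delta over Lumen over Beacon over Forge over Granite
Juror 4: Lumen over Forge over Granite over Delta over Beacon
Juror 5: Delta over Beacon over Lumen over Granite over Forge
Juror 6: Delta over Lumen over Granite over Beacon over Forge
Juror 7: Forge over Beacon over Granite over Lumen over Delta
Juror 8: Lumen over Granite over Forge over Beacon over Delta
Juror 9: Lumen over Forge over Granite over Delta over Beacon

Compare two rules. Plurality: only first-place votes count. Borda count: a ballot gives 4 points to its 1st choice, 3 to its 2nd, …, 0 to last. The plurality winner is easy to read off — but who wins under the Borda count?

Plurality first-place counts: Forge 1, Delta 3, Granite 0, Lumen 4, Beacon 1 → Lumen.
Borda totals: Forge 17, Delta 16, Granite 16, Lumen 25, Beacon 16 → Lumen.

Lumen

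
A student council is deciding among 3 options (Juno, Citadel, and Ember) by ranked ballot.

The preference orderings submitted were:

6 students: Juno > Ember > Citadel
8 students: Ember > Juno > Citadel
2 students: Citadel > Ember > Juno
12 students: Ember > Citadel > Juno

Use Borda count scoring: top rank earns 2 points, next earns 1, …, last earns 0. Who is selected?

Borda scores:
  Juno: 6·2 + 8·1 + 2·0 + 12·0 = 20
  Citadel: 6·0 + 8·0 + 2·2 + 12·1 = 16
  Ember: 6·1 + 8·2 + 2·1 + 12·2 = 48
Ember has the highest total.

Ember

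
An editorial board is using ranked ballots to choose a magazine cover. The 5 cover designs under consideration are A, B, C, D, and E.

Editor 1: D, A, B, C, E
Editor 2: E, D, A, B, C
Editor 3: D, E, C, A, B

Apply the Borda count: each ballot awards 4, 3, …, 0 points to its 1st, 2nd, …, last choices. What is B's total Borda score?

Borda scores:
  A: 3 + 2 + 1 = 6
  B: 2 + 1 + 0 = 3
  C: 1 + 0 + 2 = 3
  D: 4 + 3 + 4 = 11
  E: 0 + 4 + 3 = 7

3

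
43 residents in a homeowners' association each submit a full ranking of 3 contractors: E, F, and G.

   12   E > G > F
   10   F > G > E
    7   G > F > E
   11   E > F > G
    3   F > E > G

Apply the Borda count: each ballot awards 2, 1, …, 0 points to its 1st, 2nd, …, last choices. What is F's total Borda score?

44

Borda scores:
  E: 12·2 + 10·0 + 7·0 + 11·2 + 3·1 = 49
  F: 12·0 + 10·2 + 7·1 + 11·1 + 3·2 = 44
  G: 12·1 + 10·1 + 7·2 + 11·0 + 3·0 = 36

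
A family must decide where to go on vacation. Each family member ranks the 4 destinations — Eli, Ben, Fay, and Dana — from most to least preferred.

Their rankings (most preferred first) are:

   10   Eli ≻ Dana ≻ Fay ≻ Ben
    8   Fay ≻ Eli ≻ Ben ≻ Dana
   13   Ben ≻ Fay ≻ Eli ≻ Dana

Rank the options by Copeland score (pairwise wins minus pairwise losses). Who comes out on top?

Pairwise results:
  Eli vs Ben: Eli wins 18–13.
  Eli vs Fay: Fay wins 21–10.
  Eli vs Dana: Eli wins 31–0.
  Ben vs Fay: Fay wins 18–13.
  Ben vs Dana: Ben wins 21–10.
  Fay vs Dana: Fay wins 21–10.
Copeland scores (wins − losses):
  Eli: 2 − 1 = 1
  Ben: 1 − 2 = -1
  Fay: 3 − 0 = 3
  Dana: 0 − 3 = -3
Fay has the best Copeland score.

Fay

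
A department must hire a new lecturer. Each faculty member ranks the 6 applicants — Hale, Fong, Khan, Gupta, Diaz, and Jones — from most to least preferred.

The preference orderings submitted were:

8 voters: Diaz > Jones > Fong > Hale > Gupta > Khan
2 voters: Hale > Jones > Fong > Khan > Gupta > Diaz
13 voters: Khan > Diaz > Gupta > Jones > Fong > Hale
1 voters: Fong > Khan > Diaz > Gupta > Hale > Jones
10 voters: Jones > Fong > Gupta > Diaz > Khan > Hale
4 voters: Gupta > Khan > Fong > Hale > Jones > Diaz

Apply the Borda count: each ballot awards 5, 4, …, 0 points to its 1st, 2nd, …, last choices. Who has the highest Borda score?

Jones

Borda scores:
  Hale: 8·2 + 2·5 + 13·0 + 1 + 10·0 + 4·2 = 35
  Fong: 8·3 + 2·3 + 13·1 + 5 + 10·4 + 4·3 = 100
  Khan: 8·0 + 2·2 + 13·5 + 4 + 10·1 + 4·4 = 99
  Gupta: 8·1 + 2·1 + 13·3 + 2 + 10·3 + 4·5 = 101
  Diaz: 8·5 + 2·0 + 13·4 + 3 + 10·2 + 4·0 = 115
  Jones: 8·4 + 2·4 + 13·2 + 0 + 10·5 + 4·1 = 120
Jones has the highest total.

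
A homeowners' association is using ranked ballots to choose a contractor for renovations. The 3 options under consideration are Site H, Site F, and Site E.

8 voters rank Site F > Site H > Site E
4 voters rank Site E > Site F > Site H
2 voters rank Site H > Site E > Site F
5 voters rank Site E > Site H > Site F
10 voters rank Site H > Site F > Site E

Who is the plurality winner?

Site H

First-place vote totals:
  Site H: 12
  Site F: 8
  Site E: 9
Site H has the most first-place votes.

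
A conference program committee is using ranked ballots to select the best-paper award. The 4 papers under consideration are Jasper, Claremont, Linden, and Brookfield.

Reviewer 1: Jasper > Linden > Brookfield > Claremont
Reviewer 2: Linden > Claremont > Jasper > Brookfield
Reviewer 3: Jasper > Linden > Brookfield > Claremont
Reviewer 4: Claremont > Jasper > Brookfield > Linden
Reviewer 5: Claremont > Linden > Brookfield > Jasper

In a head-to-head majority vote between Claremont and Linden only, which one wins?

Linden

Ballots ranking Claremont above Linden: 2.
Ballots ranking Linden above Claremont: 3.
Linden wins the head-to-head, 3–2.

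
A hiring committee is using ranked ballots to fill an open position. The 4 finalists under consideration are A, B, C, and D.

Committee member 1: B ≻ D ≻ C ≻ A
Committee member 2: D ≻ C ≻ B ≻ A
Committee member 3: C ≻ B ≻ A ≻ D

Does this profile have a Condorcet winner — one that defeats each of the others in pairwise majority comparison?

No

Head-to-head results (3 voters total):
A vs B: B wins 3–0.
A vs C: C wins 3–0.
A vs D: D wins 2–1.
B vs C: C wins 2–1.
B vs D: B wins 2–1.
C vs D: D wins 2–1.
No candidate beats all others: B beats D beats C beats B, a majority cycle.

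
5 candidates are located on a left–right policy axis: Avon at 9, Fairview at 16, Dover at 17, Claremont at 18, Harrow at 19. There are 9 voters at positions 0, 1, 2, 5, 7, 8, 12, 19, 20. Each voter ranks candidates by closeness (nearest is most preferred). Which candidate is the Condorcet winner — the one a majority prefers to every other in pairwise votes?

With single-peaked preferences on a line, the Condorcet winner is the candidate closest to the median voter.
The median voter (position 7) is closest to Avon at 9.
Check: Avon vs Claremont — voters closer to Avon: 7 of 9.

Avon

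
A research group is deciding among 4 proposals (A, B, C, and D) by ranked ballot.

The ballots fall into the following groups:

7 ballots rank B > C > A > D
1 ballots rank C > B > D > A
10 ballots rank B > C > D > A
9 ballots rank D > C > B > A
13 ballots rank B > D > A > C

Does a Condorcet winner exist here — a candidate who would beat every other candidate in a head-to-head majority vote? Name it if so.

B

Head-to-head results (40 voters total):
A vs B: B wins 40–0.
A vs C: C wins 27–13.
A vs D: D wins 33–7.
B vs C: B wins 30–10.
B vs D: B wins 31–9.
C vs D: D wins 22–18.
B beats each rival — A (40–0), C (30–10), D (31–9) — so B is the Condorcet winner.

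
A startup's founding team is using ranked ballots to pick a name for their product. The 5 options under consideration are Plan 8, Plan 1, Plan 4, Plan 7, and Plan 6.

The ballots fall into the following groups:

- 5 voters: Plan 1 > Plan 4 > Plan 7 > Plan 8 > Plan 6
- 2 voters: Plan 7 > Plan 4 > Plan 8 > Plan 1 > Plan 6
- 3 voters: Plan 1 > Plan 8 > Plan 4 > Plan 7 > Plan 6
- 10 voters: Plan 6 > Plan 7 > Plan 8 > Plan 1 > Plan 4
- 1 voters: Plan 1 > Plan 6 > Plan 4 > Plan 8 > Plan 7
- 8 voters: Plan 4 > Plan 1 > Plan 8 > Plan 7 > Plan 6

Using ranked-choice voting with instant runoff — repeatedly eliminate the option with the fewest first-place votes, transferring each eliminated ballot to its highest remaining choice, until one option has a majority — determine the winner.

Round 1: Plan 6 10, Plan 1 9, Plan 4 8, Plan 7 2, Plan 8 0. Plan 8 has the fewest and is eliminated.
Round 2: Plan 6 10, Plan 1 9, Plan 4 8, Plan 7 2. Plan 7 has the fewest and is eliminated.
Round 3: Plan 4 10, Plan 6 10, Plan 1 9. Plan 1 has the fewest and is eliminated.
Round 4: Plan 4 18, Plan 6 11. Plan 4 has a majority.

Plan 4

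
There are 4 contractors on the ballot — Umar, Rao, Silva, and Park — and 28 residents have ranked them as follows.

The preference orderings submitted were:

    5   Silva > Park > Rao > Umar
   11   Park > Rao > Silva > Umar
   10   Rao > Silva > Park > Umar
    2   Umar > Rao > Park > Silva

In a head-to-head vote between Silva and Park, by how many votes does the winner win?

2

Ballots ranking Silva above Park: 5+10 = 15.
Ballots ranking Park above Silva: 11+2 = 13.
Silva wins 15–13, a margin of 2.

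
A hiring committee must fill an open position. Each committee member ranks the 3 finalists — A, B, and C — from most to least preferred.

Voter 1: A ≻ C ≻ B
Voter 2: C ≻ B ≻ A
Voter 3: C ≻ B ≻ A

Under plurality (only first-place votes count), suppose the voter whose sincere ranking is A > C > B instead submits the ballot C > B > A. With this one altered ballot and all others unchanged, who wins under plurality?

First-place totals with the altered ballot: A 0, B 0, C 3.
The winner is unchanged: still C.

C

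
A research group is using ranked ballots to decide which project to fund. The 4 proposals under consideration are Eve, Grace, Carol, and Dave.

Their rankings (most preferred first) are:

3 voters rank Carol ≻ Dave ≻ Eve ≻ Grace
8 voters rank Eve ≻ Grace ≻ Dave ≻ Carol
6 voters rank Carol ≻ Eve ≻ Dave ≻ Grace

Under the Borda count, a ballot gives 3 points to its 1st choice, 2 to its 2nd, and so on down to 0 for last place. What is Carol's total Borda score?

Borda scores:
  Eve: 3·1 + 8·3 + 6·2 = 39
  Grace: 3·0 + 8·2 + 6·0 = 16
  Carol: 3·3 + 8·0 + 6·3 = 27
  Dave: 3·2 + 8·1 + 6·1 = 20

27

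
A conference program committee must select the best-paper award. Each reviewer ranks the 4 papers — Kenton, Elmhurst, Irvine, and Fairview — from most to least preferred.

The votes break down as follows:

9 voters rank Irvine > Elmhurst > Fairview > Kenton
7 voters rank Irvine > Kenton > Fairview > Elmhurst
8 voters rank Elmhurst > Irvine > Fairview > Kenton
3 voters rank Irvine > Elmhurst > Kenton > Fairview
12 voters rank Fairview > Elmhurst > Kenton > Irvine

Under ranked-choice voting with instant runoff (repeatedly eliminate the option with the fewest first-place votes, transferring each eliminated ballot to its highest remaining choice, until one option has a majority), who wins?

Round 1: Irvine 19, Fairview 12, Elmhurst 8, Kenton 0. Kenton has the fewest and is eliminated.
Round 2: Irvine 19, Fairview 12, Elmhurst 8. Elmhurst has the fewest and is eliminated.
Round 3: Irvine 27, Fairview 12. Irvine has a majority.

Irvine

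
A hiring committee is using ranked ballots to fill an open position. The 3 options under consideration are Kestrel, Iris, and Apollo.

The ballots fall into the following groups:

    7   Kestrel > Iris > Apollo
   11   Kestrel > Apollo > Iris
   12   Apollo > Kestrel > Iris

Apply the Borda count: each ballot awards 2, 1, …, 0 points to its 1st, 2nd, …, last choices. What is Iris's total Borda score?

Borda scores:
  Kestrel: 7·2 + 11·2 + 12·1 = 48
  Iris: 7·1 + 11·0 + 12·0 = 7
  Apollo: 7·0 + 11·1 + 12·2 = 35

7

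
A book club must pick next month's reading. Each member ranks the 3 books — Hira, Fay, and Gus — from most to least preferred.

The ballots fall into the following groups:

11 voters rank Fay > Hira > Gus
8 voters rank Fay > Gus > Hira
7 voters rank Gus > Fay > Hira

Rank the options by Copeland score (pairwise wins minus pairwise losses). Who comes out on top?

Pairwise results:
  Hira vs Fay: Fay wins 26–0.
  Hira vs Gus: Gus wins 15–11.
  Fay vs Gus: Fay wins 19–7.
Copeland scores (wins − losses):
  Hira: 0 − 2 = -2
  Fay: 2 − 0 = 2
  Gus: 1 − 1 = 0
Fay has the best Copeland score.

Fay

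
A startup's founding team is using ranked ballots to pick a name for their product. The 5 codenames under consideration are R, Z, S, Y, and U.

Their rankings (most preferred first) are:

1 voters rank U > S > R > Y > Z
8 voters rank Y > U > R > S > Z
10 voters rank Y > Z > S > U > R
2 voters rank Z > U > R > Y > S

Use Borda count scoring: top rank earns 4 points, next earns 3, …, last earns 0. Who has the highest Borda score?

Borda scores:
  R: 2 + 8·2 + 10·0 + 2·2 = 22
  Z: 0 + 8·0 + 10·3 + 2·4 = 38
  S: 3 + 8·1 + 10·2 + 2·0 = 31
  Y: 1 + 8·4 + 10·4 + 2·1 = 75
  U: 4 + 8·3 + 10·1 + 2·3 = 44
Y has the highest total.

Y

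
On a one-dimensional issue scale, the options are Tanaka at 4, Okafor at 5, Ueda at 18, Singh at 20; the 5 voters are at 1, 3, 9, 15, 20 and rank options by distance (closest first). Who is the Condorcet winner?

With single-peaked preferences on a line, the Condorcet winner is the candidate closest to the median voter.
The median voter (position 9) is closest to Okafor at 5.
Check: Okafor vs Ueda — voters closer to Okafor: 3 of 5.

Okafor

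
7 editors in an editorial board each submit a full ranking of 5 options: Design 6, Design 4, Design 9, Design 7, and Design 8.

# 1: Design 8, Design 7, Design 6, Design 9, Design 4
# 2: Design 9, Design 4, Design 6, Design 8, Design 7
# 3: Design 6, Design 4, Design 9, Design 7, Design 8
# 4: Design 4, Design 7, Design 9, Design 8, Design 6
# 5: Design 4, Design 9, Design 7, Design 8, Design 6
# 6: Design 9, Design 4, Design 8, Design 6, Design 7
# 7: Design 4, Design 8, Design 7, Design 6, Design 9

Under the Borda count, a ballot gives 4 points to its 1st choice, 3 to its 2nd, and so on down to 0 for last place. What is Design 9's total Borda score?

16

Borda scores:
  Design 6: 2 + 2 + 4 + 0 + 0 + 1 + 1 = 10
  Design 4: 0 + 3 + 3 + 4 + 4 + 3 + 4 = 21
  Design 9: 1 + 4 + 2 + 2 + 3 + 4 + 0 = 16
  Design 7: 3 + 0 + 1 + 3 + 2 + 0 + 2 = 11
  Design 8: 4 + 1 + 0 + 1 + 1 + 2 + 3 = 12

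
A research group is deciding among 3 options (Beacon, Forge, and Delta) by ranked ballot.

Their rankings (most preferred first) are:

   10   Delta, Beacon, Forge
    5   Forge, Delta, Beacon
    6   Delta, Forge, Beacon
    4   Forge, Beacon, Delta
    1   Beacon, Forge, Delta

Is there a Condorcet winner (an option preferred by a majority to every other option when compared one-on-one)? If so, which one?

Head-to-head results (26 voters total):
Beacon vs Forge: Forge wins 15–11.
Beacon vs Delta: Delta wins 21–5.
Forge vs Delta: Delta wins 16–10.
Delta beats each rival — Beacon (21–5), Forge (16–10) — so Delta is the Condorcet winner.

Delta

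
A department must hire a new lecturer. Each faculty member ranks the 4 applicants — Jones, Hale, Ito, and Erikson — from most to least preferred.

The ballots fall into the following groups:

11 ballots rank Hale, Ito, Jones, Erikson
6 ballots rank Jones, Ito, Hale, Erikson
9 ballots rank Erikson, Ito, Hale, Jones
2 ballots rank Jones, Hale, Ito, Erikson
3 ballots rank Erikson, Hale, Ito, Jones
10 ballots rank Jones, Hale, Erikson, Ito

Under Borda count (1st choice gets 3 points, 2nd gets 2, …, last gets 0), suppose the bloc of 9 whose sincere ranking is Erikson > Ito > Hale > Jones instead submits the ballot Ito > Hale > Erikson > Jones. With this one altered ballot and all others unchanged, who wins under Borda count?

Hale

Borda totals with the altered ballot: Jones 65, Hale 87, Ito 66, Erikson 28.
The winner is unchanged: still Hale.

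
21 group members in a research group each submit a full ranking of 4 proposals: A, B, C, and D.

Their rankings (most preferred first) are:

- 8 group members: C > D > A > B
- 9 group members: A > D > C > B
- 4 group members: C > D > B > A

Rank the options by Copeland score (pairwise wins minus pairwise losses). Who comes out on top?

Pairwise results:
  A vs B: A wins 17–4.
  A vs C: C wins 12–9.
  A vs D: D wins 12–9.
  B vs C: C wins 21–0.
  B vs D: D wins 21–0.
  C vs D: C wins 12–9.
Copeland scores (wins − losses):
  A: 1 − 2 = -1
  B: 0 − 3 = -3
  C: 3 − 0 = 3
  D: 2 − 1 = 1
C has the best Copeland score.

C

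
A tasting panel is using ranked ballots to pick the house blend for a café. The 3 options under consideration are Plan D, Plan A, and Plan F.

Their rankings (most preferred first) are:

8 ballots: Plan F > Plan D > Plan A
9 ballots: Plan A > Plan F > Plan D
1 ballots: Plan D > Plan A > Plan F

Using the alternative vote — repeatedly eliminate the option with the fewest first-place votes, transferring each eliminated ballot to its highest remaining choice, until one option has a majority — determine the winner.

Round 1: Plan A 9, Plan F 8, Plan D 1. Plan D has the fewest and is eliminated.
Round 2: Plan A 10, Plan F 8. Plan A has a majority.

Plan A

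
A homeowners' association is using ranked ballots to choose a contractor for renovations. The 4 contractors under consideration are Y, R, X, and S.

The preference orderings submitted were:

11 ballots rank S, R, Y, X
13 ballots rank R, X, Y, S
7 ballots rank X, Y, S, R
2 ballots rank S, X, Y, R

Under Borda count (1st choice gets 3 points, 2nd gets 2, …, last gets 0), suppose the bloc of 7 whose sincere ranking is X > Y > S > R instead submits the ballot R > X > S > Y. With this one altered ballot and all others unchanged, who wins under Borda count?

R

Borda totals with the altered ballot: Y 26, R 82, X 44, S 46.
The winner is unchanged: still R.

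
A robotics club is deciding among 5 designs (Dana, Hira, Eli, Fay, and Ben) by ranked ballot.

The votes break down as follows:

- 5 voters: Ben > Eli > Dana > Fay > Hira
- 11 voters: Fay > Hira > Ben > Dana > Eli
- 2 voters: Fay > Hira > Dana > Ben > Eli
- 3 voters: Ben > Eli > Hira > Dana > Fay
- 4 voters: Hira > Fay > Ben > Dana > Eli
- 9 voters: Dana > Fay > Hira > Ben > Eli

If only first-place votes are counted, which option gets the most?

Fay

First-place vote totals:
  Dana: 9
  Hira: 4
  Eli: 0
  Fay: 13
  Ben: 8
Fay has the most first-place votes.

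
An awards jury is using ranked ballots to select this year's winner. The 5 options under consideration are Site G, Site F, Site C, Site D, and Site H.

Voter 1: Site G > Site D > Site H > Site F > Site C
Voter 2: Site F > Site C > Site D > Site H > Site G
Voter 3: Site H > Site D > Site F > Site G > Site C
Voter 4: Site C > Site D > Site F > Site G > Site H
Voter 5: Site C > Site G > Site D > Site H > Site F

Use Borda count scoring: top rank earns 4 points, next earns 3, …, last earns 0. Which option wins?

Site D

Borda scores:
  Site G: 4 + 0 + 1 + 1 + 3 = 9
  Site F: 1 + 4 + 2 + 2 + 0 = 9
  Site C: 0 + 3 + 0 + 4 + 4 = 11
  Site D: 3 + 2 + 3 + 3 + 2 = 13
  Site H: 2 + 1 + 4 + 0 + 1 = 8
Site D has the highest total.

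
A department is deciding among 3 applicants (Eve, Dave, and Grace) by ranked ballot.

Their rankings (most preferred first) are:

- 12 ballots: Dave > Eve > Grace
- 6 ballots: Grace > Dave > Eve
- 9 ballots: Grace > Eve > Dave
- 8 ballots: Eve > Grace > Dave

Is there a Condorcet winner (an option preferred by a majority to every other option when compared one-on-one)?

No

Head-to-head results (35 voters total):
Eve vs Dave: Dave wins 18–17.
Eve vs Grace: Eve wins 20–15.
Dave vs Grace: Grace wins 23–12.
No candidate beats all others: Eve beats Grace beats Dave beats Eve, a majority cycle.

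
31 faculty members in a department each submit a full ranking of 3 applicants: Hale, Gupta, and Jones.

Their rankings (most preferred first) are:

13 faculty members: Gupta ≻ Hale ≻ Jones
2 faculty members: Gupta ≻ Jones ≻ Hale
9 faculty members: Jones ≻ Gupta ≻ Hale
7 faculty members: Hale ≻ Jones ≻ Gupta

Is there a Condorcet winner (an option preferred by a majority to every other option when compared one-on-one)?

No

Head-to-head results (31 voters total):
Hale vs Gupta: Gupta wins 24–7.
Hale vs Jones: Hale wins 20–11.
Gupta vs Jones: Jones wins 16–15.
No candidate beats all others: Hale beats Jones beats Gupta beats Hale, a majority cycle.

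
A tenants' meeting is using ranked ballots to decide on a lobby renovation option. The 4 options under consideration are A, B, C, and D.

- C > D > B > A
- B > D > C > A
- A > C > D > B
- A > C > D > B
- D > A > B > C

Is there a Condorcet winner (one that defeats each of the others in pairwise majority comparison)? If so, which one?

No Condorcet winner

Head-to-head results (5 voters total):
A vs B: A wins 3–2.
A vs C: A wins 3–2.
A vs D: D wins 3–2.
B vs C: C wins 3–2.
B vs D: D wins 4–1.
C vs D: C wins 3–2.
No candidate beats all others: A beats C beats D beats A, a majority cycle.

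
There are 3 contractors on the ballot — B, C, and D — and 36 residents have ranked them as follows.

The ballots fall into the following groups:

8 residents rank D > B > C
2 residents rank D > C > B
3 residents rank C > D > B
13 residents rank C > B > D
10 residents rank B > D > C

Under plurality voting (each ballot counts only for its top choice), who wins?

C

First-place vote totals:
  B: 10
  C: 16
  D: 10
C has the most first-place votes.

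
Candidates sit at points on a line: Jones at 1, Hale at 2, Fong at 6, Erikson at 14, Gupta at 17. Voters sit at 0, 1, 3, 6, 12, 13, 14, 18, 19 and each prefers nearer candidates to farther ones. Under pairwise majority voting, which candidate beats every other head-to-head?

Erikson

With single-peaked preferences on a line, the Condorcet winner is the candidate closest to the median voter.
The median voter (position 12) is closest to Erikson at 14.
Check: Erikson vs Hale — voters closer to Erikson: 5 of 9.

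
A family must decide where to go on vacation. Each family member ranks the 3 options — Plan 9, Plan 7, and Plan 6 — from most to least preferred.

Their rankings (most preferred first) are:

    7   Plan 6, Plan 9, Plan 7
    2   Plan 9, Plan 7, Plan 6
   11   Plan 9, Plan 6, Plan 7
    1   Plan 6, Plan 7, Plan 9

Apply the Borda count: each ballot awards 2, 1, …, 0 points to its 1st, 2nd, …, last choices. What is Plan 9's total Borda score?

Borda scores:
  Plan 9: 7·1 + 2·2 + 11·2 + 0 = 33
  Plan 7: 7·0 + 2·1 + 11·0 + 1 = 3
  Plan 6: 7·2 + 2·0 + 11·1 + 2 = 27

33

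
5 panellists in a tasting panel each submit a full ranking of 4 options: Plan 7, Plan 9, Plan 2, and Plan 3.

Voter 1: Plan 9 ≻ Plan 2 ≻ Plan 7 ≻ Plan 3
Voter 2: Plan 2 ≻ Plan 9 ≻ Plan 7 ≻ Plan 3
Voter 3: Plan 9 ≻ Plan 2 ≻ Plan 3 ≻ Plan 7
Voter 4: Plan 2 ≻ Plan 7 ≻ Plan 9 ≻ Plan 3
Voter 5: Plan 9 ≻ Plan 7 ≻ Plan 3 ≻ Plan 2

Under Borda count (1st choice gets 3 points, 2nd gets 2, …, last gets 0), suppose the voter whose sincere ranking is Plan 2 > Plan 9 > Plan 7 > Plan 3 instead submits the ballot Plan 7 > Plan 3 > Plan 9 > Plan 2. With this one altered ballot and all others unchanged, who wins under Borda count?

Plan 9

Borda totals with the altered ballot: Plan 7 8, Plan 9 11, Plan 2 7, Plan 3 4.
The winner is unchanged: still Plan 9.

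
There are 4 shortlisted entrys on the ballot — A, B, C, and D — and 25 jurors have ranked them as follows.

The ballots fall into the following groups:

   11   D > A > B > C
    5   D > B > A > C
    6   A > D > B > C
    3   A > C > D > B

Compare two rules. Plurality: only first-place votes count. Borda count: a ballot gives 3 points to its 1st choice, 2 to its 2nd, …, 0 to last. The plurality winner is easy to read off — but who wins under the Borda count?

Plurality first-place counts: A 9, B 0, C 0, D 16 → D.
Borda totals: A 54, B 27, C 6, D 63 → D.

D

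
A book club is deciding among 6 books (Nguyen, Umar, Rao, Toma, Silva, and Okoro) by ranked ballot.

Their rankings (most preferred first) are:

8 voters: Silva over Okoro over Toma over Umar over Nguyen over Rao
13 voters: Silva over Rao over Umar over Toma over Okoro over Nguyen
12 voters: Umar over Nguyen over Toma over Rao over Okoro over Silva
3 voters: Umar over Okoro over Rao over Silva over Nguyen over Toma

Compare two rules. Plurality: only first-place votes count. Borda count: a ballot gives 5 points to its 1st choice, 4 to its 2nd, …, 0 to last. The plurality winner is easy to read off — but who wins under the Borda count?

Umar

Plurality first-place counts: Nguyen 0, Umar 15, Rao 0, Toma 0, Silva 21, Okoro 0 → Silva.
Borda totals: Nguyen 59, Umar 130, Rao 85, Toma 86, Silva 111, Okoro 69 → Umar.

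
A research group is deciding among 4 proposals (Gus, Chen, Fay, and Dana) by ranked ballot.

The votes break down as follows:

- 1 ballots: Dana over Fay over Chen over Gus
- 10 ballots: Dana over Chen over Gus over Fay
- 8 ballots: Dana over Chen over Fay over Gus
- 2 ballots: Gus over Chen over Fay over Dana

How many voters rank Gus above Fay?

12

Ballots ranking Gus above Fay: 10+2 = 12.
Ballots ranking Fay above Gus: 1+8 = 9.
So 12 of 21 voters prefer Gus to Fay.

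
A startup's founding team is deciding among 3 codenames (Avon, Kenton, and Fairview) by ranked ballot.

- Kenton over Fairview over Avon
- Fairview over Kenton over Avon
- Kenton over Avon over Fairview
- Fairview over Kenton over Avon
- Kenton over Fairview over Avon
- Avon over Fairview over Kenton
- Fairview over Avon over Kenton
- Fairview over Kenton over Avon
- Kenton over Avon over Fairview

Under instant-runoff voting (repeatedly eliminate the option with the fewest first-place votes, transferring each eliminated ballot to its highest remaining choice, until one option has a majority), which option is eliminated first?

Round 1: Kenton 4, Fairview 4, Avon 1. Avon has the fewest and is eliminated.
Round 2: Fairview 5, Kenton 4. Fairview has a majority.

Avon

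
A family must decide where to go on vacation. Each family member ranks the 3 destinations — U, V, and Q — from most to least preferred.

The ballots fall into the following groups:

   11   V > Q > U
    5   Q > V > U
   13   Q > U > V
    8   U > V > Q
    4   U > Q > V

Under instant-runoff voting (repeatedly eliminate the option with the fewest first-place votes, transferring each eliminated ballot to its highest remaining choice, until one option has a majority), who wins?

Round 1: Q 18, U 12, V 11. V has the fewest and is eliminated.
Round 2: Q 29, U 12. Q has a majority.

Q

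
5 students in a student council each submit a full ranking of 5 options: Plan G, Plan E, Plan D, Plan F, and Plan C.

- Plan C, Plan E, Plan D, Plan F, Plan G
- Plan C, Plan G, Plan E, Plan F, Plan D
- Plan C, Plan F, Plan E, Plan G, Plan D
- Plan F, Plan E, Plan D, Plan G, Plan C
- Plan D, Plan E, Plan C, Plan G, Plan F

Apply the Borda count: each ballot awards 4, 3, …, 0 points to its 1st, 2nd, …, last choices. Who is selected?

Borda scores:
  Plan G: 0 + 3 + 1 + 1 + 1 = 6
  Plan E: 3 + 2 + 2 + 3 + 3 = 13
  Plan D: 2 + 0 + 0 + 2 + 4 = 8
  Plan F: 1 + 1 + 3 + 4 + 0 = 9
  Plan C: 4 + 4 + 4 + 0 + 2 = 14
Plan C has the highest total.

Plan C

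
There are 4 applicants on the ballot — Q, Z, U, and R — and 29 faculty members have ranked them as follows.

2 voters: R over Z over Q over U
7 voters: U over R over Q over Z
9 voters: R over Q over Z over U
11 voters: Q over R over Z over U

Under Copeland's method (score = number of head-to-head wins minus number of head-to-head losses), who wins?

Pairwise results:
  Q vs Z: Q wins 27–2.
  Q vs U: Q wins 22–7.
  Q vs R: R wins 18–11.
  Z vs U: Z wins 22–7.
  Z vs R: R wins 29–0.
  U vs R: R wins 22–7.
Copeland scores (wins − losses):
  Q: 2 − 1 = 1
  Z: 1 − 2 = -1
  U: 0 − 3 = -3
  R: 3 − 0 = 3
R has the best Copeland score.

R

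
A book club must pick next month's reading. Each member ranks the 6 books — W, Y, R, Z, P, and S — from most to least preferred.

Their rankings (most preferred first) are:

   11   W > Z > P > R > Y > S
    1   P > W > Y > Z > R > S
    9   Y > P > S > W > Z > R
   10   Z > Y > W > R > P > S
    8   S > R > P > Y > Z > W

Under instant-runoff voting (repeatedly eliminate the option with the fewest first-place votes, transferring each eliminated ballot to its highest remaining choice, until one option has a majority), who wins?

Y

Round 1: W 11, Z 10, Y 9, S 8, P 1, R 0. R has the fewest and is eliminated.
Round 2: W 11, Z 10, Y 9, S 8, P 1. P has the fewest and is eliminated.
Round 3: W 12, Z 10, Y 9, S 8. S has the fewest and is eliminated.
Round 4: Y 17, W 12, Z 10. Z has the fewest and is eliminated.
Round 5: Y 27, W 12. Y has a majority.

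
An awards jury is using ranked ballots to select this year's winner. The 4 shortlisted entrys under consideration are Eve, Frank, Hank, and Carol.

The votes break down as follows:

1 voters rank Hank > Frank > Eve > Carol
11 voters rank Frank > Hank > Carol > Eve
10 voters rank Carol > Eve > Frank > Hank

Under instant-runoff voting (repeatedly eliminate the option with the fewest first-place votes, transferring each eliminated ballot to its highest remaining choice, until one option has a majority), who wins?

Frank

Round 1: Frank 11, Carol 10, Hank 1, Eve 0. Eve has the fewest and is eliminated.
Round 2: Frank 11, Carol 10, Hank 1. Hank has the fewest and is eliminated.
Round 3: Frank 12, Carol 10. Frank has a majority.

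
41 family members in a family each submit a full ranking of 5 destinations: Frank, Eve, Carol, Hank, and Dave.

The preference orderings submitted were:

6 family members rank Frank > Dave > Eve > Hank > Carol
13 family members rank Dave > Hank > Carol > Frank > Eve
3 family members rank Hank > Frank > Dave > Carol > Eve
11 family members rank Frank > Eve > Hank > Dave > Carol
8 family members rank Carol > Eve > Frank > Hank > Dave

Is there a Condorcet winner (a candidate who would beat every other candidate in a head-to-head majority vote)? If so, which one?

Head-to-head results (41 voters total):
Frank vs Eve: Frank wins 33–8.
Frank vs Carol: Carol wins 21–20.
Frank vs Hank: Frank wins 25–16.
Frank vs Dave: Frank wins 28–13.
Eve vs Carol: Carol wins 24–17.
Eve vs Hank: Eve wins 25–16.
Eve vs Dave: Dave wins 22–19.
Carol vs Hank: Hank wins 33–8.
Carol vs Dave: Dave wins 33–8.
Hank vs Dave: Hank wins 22–19.
No candidate beats all others: Frank beats Hank beats Carol beats Frank, a majority cycle.

There is no Condorcet winner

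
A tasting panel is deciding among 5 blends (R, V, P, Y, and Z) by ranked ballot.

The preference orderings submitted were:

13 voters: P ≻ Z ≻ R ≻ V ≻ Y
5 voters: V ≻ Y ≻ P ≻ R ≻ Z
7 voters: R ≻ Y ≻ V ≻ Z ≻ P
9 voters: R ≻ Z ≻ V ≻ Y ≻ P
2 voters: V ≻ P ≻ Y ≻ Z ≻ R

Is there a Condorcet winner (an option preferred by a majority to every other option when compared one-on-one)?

Head-to-head results (36 voters total):
R vs V: R wins 29–7.
R vs P: P wins 20–16.
R vs Y: R wins 29–7.
R vs Z: R wins 21–15.
V vs P: V wins 23–13.
V vs Y: V wins 29–7.
V vs Z: Z wins 22–14.
P vs Y: Y wins 21–15.
P vs Z: P wins 20–16.
Y vs Z: Z wins 22–14.
No candidate beats all others: R beats V beats P beats R, a majority cycle.

No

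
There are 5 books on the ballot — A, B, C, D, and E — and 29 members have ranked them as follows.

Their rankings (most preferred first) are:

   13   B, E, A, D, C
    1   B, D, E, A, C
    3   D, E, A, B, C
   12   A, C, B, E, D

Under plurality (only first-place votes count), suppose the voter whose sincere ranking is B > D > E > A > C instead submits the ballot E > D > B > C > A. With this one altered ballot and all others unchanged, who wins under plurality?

B

First-place totals with the altered ballot: A 12, B 13, C 0, D 3, E 1.
The winner is unchanged: still B.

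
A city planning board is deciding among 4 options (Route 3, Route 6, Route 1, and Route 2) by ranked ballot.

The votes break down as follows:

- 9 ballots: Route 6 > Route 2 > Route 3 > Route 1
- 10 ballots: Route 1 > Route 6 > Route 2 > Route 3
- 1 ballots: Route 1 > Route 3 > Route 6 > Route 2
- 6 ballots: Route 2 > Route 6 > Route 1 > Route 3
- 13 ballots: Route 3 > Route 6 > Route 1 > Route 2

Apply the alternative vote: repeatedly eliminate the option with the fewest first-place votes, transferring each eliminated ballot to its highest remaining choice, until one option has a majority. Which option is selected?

Route 6

Round 1: Route 3 13, Route 1 11, Route 6 9, Route 2 6. Route 2 has the fewest and is eliminated.
Round 2: Route 6 15, Route 3 13, Route 1 11. Route 1 has the fewest and is eliminated.
Round 3: Route 6 25, Route 3 14. Route 6 has a majority.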